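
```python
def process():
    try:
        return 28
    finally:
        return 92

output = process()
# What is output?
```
92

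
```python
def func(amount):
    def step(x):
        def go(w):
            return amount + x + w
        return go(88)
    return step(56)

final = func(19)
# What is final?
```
163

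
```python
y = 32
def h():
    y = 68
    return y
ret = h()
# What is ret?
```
68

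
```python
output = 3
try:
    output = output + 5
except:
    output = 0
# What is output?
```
8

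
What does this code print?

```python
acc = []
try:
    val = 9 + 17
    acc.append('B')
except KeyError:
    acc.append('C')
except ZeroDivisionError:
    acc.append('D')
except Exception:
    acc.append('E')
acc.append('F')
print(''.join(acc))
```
BF

No exception, try block completes normally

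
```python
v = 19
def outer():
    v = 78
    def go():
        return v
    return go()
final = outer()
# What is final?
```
78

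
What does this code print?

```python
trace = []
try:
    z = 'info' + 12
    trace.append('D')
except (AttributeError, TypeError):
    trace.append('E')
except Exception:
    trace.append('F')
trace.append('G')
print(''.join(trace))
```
EG

TypeError matches tuple containing it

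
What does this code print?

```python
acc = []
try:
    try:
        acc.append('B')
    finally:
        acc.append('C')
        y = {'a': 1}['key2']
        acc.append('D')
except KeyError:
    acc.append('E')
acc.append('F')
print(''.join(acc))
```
BCEF

Exception in inner finally caught by outer except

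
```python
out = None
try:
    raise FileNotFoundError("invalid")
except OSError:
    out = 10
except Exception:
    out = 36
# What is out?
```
10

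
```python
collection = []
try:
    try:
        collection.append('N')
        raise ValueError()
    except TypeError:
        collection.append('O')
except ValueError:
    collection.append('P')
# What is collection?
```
['N', 'P']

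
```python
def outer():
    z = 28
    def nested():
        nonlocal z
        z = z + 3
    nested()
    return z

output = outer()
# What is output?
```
31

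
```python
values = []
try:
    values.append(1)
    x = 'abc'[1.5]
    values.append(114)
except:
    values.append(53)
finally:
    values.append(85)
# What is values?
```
[1, 53, 85]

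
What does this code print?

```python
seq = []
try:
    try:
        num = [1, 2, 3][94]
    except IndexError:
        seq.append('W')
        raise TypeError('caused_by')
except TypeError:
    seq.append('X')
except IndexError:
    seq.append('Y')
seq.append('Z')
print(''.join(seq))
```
WXZ

TypeError raised and caught, original IndexError not re-raised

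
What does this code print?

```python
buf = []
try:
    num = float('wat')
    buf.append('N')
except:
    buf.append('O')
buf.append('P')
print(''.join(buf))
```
OP

Exception raised in try, caught by bare except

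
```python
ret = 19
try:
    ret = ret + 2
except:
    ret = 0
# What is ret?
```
21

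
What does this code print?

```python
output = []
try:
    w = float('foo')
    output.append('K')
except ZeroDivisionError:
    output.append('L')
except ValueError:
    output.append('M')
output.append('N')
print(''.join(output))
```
MN

ValueError is caught by its specific handler, not ZeroDivisionError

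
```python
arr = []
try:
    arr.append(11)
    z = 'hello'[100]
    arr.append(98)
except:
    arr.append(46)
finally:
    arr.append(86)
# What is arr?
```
[11, 46, 86]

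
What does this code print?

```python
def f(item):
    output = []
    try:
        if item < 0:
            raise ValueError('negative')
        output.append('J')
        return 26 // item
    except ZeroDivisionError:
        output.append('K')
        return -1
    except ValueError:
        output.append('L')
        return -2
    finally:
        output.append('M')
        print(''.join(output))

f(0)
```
JKM

item=0 causes ZeroDivisionError, caught, finally prints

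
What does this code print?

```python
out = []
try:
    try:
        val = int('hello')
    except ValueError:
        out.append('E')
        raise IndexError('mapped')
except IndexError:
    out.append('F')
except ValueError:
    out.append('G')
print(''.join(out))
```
EF

New IndexError raised, caught by outer IndexError handler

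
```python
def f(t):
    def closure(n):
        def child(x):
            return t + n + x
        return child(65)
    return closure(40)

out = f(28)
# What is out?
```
133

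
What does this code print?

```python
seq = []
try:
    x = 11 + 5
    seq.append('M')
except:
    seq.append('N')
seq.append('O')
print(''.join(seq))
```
MO

No exception, try block completes normally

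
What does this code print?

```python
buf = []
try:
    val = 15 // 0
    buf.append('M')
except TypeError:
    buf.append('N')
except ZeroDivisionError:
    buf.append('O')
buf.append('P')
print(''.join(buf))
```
OP

ZeroDivisionError is caught by its specific handler, not TypeError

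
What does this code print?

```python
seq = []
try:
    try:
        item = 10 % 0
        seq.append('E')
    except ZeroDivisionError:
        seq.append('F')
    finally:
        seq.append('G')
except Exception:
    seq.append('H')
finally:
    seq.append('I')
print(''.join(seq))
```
FGI

Both finally blocks run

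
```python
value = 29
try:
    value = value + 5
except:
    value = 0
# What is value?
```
34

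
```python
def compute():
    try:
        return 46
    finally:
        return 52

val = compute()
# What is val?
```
52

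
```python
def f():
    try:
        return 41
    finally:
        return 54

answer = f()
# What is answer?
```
54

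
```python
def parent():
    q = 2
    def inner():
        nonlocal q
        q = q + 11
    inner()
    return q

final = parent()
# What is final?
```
13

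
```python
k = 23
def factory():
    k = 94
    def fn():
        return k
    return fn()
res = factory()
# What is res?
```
94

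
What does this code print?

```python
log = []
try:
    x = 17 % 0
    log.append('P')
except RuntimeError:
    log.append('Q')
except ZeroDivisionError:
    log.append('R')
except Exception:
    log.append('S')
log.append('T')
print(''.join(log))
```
RT

ZeroDivisionError matches before generic Exception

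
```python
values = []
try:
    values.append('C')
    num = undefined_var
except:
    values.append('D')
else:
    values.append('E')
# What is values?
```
['C', 'D']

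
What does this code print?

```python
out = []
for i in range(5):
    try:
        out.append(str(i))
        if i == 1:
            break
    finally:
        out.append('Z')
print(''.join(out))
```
0Z1Z

finally runs even when breaking out of loop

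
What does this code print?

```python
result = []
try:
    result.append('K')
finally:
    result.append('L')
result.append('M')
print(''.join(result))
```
KLM

try/finally without except, no exception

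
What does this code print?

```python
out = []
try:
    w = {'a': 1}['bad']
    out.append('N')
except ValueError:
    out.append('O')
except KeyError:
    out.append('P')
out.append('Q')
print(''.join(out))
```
PQ

KeyError is caught by its specific handler, not ValueError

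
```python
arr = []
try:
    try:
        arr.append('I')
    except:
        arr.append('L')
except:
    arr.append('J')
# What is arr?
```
['I']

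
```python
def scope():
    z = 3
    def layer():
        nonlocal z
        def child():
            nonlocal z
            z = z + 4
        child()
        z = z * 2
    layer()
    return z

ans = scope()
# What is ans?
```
14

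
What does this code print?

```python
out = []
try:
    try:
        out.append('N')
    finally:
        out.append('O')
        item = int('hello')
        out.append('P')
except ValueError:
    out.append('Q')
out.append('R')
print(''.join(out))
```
NOQR

Exception in inner finally caught by outer except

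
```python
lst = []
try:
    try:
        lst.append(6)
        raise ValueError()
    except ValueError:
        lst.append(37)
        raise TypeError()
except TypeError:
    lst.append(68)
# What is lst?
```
[6, 37, 68]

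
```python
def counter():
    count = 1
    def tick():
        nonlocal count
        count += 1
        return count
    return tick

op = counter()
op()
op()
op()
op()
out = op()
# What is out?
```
6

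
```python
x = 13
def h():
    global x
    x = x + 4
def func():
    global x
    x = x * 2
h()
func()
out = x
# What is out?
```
34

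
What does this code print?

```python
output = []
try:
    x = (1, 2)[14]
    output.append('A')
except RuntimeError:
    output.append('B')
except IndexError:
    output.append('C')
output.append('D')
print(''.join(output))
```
CD

IndexError is caught by its specific handler, not RuntimeError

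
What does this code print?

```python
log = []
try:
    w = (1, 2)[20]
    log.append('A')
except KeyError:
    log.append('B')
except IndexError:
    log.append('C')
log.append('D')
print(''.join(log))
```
CD

IndexError is caught by its specific handler, not KeyError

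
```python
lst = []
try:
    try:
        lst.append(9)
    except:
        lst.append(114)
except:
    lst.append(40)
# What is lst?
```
[9]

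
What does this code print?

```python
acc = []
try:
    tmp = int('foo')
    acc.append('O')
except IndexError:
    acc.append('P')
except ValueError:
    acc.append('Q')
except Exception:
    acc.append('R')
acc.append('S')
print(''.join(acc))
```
QS

ValueError matches before generic Exception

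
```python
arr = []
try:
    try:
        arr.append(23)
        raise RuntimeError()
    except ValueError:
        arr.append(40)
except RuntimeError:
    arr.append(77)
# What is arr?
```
[23, 77]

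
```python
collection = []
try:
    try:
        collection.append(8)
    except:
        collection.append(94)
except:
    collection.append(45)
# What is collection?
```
[8]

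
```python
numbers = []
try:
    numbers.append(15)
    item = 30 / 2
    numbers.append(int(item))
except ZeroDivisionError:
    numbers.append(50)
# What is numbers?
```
[15, 15]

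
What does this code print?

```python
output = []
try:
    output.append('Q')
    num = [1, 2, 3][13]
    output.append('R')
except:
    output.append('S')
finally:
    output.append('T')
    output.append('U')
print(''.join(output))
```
QSTU

Code before exception runs, then except, then all of finally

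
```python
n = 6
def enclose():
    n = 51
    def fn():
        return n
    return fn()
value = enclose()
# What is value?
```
51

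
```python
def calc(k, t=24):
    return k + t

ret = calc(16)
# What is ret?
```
40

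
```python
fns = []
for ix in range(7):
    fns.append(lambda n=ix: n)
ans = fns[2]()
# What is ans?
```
2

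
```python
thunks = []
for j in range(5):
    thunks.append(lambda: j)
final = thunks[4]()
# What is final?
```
4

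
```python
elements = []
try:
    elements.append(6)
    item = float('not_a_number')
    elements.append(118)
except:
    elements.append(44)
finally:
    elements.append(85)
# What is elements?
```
[6, 44, 85]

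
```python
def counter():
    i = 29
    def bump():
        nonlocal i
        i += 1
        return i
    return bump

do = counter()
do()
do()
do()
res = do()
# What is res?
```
33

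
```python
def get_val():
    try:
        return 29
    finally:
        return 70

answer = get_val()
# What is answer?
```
70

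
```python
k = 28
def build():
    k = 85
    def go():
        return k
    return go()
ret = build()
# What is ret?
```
85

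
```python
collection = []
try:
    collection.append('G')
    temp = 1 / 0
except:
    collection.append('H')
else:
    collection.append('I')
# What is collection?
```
['G', 'H']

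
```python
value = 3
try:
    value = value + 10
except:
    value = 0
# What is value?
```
13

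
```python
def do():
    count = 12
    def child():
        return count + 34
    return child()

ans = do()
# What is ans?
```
46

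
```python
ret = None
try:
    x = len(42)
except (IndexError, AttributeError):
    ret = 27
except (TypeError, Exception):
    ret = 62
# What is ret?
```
62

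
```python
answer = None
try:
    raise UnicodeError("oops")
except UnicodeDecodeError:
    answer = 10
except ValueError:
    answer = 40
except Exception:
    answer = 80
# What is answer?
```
40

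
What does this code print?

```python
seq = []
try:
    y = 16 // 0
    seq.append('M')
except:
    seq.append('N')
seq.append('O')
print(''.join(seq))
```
NO

Exception raised in try, caught by bare except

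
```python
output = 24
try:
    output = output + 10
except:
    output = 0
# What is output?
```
34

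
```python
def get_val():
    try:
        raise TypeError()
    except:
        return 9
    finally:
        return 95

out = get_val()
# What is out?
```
95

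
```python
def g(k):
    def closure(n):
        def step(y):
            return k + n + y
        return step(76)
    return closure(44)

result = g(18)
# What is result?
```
138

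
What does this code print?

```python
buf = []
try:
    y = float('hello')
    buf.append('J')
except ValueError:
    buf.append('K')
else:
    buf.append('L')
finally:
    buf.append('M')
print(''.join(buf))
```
KM

Exception: except runs, else skipped, finally runs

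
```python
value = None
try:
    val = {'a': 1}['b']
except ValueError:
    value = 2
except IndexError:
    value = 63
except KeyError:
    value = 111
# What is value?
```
111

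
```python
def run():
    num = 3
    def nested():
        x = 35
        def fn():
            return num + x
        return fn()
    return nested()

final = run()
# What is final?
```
38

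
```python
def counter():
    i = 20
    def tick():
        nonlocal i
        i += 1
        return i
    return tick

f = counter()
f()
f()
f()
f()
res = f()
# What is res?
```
25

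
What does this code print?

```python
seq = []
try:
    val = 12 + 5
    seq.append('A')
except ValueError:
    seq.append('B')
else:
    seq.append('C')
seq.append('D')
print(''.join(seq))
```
ACD

else block runs when no exception occurs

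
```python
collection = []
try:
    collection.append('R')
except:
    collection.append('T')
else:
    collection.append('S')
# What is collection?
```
['R', 'S']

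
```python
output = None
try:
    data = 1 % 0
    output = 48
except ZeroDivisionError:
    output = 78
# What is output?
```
78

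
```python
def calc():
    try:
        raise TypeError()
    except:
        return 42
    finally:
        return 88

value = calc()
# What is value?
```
88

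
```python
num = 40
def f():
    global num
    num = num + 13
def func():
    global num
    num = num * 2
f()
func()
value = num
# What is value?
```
106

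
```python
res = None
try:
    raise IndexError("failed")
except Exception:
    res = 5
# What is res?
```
5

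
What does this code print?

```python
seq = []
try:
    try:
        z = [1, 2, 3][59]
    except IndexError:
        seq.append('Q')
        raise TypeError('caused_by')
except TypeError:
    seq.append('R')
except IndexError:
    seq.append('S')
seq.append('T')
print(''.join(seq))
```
QRT

TypeError raised and caught, original IndexError not re-raised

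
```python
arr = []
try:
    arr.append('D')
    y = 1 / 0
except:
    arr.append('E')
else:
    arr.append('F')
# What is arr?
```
['D', 'E']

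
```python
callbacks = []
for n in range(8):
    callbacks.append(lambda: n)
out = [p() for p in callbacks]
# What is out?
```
[7, 7, 7, 7, 7, 7, 7, 7]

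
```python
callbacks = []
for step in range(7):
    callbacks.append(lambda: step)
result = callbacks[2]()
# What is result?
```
6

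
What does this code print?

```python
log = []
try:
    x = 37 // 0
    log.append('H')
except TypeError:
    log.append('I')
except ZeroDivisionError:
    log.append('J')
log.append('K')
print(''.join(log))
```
JK

ZeroDivisionError is caught by its specific handler, not TypeError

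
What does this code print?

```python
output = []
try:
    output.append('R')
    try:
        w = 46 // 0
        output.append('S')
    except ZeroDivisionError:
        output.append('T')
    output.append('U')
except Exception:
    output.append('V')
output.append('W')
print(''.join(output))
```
RTUW

Inner exception caught by inner handler, outer continues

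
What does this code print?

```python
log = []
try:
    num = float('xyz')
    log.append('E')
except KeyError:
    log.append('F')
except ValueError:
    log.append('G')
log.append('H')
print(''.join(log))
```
GH

ValueError is caught by its specific handler, not KeyError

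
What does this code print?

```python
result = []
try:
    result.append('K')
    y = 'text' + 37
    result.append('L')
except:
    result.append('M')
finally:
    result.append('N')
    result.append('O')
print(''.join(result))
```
KMNO

Code before exception runs, then except, then all of finally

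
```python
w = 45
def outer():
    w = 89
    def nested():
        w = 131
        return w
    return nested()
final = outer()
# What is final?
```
131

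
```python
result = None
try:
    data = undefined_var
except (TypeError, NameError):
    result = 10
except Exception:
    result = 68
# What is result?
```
10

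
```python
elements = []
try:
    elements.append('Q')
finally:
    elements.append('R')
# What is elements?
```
['Q', 'R']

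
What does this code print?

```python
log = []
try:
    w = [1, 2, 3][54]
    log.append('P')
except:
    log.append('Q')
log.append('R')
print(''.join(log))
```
QR

Exception raised in try, caught by bare except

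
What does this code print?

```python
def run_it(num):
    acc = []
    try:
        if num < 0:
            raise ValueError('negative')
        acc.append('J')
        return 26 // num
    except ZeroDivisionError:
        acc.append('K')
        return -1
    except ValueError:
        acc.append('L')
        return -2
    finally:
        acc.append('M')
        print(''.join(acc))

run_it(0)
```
JKM

num=0 causes ZeroDivisionError, caught, finally prints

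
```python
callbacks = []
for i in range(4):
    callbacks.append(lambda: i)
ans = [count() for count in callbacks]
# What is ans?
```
[3, 3, 3, 3]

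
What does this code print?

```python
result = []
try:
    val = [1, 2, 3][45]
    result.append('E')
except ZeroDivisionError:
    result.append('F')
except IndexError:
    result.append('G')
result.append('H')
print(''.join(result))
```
GH

IndexError is caught by its specific handler, not ZeroDivisionError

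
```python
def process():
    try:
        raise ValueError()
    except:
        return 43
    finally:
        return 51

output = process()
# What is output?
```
51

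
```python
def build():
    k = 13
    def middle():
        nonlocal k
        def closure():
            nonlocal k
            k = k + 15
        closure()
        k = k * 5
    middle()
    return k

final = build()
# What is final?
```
140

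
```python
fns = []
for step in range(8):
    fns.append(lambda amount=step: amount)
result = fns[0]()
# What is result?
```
0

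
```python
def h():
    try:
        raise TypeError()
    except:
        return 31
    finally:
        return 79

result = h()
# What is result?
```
79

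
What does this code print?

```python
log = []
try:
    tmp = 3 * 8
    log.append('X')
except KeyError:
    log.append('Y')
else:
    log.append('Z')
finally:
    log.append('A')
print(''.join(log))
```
XZA

else runs before finally when no exception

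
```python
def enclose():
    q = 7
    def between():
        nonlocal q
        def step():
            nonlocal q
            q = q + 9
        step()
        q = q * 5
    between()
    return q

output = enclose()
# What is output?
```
80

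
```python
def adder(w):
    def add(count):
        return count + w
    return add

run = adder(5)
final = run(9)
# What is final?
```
14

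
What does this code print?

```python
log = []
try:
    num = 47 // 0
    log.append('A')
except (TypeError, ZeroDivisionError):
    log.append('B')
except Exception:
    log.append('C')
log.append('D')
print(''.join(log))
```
BD

ZeroDivisionError matches tuple containing it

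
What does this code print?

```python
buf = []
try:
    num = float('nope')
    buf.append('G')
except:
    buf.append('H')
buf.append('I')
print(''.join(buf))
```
HI

Exception raised in try, caught by bare except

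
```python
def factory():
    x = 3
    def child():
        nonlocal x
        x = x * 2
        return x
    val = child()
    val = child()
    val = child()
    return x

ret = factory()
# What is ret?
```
24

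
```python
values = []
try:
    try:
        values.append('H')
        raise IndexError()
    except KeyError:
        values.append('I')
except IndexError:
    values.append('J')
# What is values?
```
['H', 'J']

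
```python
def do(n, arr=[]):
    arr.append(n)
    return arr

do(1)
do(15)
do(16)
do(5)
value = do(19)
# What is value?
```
[1, 15, 16, 5, 19]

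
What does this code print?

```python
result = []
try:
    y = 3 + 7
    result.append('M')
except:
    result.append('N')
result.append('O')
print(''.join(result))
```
MO

No exception, try block completes normally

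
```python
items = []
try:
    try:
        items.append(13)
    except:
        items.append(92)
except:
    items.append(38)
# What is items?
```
[13]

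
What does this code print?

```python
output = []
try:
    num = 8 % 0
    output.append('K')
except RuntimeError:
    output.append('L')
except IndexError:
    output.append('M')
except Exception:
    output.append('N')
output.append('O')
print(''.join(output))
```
NO

ZeroDivisionError not specifically caught, falls to Exception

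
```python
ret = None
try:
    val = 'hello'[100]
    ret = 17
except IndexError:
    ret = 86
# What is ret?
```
86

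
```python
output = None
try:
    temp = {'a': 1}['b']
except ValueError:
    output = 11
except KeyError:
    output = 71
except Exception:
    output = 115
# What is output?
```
71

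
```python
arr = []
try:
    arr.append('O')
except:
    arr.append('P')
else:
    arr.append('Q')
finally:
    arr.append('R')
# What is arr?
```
['O', 'Q', 'R']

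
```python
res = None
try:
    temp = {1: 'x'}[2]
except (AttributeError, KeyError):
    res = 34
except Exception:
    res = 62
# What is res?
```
34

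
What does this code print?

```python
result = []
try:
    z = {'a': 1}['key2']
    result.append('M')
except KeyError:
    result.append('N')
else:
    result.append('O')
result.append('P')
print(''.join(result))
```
NP

else block skipped when exception is caught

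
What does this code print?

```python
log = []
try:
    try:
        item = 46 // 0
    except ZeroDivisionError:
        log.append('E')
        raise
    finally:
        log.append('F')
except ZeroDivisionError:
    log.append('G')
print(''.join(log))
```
EFG

finally runs before re-raised exception propagates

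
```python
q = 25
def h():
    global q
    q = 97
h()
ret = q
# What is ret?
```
97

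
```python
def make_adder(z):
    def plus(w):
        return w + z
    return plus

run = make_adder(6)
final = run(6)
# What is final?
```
12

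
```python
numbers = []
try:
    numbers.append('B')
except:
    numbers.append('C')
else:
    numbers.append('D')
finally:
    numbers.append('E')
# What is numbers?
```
['B', 'D', 'E']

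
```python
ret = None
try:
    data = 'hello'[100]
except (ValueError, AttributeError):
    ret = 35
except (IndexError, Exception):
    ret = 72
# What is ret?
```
72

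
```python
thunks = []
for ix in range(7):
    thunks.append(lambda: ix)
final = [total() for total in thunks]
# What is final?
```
[6, 6, 6, 6, 6, 6, 6]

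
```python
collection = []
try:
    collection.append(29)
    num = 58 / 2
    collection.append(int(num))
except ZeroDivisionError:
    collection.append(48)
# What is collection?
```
[29, 29]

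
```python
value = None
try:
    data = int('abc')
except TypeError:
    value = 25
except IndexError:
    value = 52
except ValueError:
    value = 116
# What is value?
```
116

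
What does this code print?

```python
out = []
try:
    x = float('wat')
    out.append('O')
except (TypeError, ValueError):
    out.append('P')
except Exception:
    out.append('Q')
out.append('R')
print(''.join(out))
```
PR

ValueError matches tuple containing it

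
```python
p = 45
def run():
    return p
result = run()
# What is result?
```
45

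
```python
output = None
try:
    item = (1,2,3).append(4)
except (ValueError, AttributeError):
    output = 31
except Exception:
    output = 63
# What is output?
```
31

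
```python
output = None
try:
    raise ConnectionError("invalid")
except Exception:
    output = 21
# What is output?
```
21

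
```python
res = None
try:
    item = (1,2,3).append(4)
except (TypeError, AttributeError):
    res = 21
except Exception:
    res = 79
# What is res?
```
21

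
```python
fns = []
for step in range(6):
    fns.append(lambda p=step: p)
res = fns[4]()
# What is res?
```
4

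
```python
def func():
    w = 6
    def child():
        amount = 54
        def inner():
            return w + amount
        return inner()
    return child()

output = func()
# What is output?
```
60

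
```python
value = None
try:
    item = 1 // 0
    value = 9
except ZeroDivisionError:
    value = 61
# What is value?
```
61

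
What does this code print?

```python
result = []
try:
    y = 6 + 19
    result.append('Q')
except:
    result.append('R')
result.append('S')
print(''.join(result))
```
QS

No exception, try block completes normally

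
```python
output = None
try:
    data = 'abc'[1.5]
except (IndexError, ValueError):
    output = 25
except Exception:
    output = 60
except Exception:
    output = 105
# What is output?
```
60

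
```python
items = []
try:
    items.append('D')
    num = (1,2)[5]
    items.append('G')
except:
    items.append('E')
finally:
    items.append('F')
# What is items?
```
['D', 'E', 'F']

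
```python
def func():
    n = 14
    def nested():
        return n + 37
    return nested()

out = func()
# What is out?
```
51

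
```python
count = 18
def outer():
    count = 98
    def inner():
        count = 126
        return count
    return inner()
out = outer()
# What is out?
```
126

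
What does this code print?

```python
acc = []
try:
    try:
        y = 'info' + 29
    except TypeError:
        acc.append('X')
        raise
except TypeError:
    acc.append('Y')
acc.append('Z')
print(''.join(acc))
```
XYZ

raise without argument re-raises current exception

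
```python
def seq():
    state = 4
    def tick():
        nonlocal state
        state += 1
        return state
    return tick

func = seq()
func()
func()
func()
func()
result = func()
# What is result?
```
9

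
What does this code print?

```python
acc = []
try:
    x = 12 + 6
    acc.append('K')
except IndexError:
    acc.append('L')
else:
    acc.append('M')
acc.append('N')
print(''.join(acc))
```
KMN

else block runs when no exception occurs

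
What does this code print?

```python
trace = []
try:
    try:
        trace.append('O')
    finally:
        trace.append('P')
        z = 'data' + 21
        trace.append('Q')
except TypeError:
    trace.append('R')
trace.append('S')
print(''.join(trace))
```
OPRS

Exception in inner finally caught by outer except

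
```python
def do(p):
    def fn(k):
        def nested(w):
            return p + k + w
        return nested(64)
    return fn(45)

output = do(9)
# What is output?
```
118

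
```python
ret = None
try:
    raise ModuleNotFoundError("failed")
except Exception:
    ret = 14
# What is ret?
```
14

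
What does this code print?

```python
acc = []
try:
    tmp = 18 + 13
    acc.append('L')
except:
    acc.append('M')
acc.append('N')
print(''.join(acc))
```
LN

No exception, try block completes normally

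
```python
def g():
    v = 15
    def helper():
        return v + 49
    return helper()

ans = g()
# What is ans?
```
64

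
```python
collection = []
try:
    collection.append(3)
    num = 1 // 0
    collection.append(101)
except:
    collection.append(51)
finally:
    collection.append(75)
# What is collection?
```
[3, 51, 75]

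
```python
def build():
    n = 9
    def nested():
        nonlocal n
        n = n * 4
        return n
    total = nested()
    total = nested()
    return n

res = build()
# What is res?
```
144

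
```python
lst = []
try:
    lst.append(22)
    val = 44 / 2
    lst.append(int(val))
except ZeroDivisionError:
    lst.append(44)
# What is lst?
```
[22, 22]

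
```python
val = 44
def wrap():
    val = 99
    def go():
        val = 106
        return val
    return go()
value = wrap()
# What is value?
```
106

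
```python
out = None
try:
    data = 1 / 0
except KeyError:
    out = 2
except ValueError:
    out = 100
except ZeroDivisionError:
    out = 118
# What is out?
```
118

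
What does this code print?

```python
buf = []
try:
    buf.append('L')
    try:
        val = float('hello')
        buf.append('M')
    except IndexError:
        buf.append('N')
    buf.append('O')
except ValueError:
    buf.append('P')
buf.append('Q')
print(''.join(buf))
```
LPQ

Inner handler doesn't match, propagates to outer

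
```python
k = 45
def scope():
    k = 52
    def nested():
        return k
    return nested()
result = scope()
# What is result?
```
52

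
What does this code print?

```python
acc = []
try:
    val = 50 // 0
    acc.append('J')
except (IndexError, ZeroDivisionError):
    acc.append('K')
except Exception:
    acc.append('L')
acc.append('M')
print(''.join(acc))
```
KM

ZeroDivisionError matches tuple containing it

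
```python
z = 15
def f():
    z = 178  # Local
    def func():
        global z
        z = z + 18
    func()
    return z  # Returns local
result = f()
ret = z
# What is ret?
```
33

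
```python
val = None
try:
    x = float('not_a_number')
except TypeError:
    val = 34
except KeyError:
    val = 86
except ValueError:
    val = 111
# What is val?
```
111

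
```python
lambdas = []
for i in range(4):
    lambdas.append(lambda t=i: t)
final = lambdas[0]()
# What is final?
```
0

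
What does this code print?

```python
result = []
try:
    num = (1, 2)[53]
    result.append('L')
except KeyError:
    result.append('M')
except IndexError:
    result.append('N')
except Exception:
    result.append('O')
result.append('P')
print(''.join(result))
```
NP

IndexError matches before generic Exception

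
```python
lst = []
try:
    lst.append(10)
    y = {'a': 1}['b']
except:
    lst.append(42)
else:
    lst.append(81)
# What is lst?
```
[10, 42]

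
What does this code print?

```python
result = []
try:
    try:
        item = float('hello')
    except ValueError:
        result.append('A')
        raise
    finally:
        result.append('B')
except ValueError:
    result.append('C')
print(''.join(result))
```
ABC

finally runs before re-raised exception propagates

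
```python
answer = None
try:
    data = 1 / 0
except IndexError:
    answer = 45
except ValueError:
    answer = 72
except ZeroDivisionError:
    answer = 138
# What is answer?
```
138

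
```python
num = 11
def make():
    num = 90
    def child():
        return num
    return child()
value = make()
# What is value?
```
90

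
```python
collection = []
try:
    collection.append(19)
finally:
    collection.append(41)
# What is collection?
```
[19, 41]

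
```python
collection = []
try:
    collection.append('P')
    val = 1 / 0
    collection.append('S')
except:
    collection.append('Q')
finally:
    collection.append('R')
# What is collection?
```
['P', 'Q', 'R']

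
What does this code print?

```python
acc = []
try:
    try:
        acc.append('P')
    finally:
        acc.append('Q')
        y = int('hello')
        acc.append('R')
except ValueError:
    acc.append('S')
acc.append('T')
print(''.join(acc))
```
PQST

Exception in inner finally caught by outer except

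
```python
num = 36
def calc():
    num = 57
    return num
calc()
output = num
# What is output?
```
36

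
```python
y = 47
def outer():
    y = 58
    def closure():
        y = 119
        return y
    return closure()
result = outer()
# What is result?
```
119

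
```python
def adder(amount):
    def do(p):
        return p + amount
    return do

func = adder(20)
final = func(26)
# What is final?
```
46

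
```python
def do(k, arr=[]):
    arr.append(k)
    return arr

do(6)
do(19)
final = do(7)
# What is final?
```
[6, 19, 7]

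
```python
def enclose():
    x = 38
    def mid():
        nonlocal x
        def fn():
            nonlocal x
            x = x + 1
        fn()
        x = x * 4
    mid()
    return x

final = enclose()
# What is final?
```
156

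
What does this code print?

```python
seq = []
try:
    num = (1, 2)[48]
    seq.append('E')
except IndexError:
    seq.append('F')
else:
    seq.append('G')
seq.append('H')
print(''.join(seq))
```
FH

else block skipped when exception is caught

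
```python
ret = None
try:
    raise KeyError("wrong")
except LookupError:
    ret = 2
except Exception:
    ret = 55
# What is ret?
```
2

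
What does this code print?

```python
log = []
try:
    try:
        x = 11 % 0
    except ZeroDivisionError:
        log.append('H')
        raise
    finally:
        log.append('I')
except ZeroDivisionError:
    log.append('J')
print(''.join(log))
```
HIJ

finally runs before re-raised exception propagates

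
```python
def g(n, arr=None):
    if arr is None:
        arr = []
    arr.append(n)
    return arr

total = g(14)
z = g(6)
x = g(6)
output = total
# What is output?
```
[14]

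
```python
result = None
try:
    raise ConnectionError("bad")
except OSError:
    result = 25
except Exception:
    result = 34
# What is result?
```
25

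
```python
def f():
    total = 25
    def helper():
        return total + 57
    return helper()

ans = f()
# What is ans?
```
82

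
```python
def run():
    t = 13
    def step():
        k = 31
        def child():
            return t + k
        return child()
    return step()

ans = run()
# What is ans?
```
44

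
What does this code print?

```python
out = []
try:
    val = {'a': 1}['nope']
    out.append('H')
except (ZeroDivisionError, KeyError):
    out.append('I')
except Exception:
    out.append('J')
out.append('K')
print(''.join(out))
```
IK

KeyError matches tuple containing it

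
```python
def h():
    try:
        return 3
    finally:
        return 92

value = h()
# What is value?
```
92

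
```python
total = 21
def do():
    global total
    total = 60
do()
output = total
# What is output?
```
60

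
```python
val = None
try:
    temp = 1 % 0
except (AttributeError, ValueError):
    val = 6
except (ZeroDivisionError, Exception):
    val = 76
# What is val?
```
76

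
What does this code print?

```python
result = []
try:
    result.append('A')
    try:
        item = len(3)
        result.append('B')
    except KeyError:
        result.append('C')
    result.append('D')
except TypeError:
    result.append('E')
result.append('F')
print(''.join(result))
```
AEF

Inner handler doesn't match, propagates to outer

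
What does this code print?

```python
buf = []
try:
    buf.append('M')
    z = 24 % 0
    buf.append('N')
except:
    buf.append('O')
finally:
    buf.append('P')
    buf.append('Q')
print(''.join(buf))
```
MOPQ

Code before exception runs, then except, then all of finally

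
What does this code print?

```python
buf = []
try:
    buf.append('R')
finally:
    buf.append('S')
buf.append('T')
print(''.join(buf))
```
RST

try/finally without except, no exception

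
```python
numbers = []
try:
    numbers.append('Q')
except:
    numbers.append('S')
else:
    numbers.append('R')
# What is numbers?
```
['Q', 'R']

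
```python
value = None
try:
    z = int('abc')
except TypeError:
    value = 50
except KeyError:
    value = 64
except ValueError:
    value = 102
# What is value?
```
102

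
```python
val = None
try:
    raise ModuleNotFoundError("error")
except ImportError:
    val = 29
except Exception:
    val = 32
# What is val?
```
29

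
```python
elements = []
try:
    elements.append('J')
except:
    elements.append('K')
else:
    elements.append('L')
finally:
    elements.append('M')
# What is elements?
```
['J', 'L', 'M']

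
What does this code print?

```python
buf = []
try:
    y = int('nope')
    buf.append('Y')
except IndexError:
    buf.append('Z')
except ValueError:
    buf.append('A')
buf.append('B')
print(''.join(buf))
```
AB

ValueError is caught by its specific handler, not IndexError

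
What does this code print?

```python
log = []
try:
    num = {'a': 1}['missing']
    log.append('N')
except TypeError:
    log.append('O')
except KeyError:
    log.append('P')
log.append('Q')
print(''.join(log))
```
PQ

KeyError is caught by its specific handler, not TypeError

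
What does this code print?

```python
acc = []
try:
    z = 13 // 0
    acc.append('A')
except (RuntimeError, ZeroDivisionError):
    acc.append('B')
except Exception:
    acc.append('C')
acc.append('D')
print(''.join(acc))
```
BD

ZeroDivisionError matches tuple containing it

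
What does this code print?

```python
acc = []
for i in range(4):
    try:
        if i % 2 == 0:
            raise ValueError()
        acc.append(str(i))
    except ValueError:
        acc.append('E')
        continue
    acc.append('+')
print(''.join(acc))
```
E1+E3+

continue in except skips rest of loop body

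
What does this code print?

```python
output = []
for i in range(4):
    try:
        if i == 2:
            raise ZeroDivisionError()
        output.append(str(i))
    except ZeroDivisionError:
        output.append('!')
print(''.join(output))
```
01!3

Exception on i=2 caught, loop continues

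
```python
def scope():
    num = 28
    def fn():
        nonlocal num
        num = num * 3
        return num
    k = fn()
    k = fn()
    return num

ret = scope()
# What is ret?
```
252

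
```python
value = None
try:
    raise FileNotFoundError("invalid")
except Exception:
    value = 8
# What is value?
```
8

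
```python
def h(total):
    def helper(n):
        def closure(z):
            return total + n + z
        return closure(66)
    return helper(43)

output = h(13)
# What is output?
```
122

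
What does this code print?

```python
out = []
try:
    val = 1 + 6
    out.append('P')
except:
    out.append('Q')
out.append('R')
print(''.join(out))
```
PR

No exception, try block completes normally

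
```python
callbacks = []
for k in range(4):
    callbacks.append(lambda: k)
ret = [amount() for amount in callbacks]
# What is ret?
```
[3, 3, 3, 3]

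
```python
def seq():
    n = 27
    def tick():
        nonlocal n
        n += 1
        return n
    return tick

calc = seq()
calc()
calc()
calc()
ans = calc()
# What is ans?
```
31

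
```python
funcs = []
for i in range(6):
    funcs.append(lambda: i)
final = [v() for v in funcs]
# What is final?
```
[5, 5, 5, 5, 5, 5]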